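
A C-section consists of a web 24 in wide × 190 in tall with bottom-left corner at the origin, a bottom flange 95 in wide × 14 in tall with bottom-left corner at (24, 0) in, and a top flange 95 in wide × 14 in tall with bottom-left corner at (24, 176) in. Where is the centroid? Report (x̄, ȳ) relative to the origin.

x̄ = 33.92 in, ȳ = 95.00 in

Part | A | x̄ᵢ | ȳᵢ | A·x̄ᵢ | A·ȳᵢ
web | 4560.00 | 12.00 | 95.00 | 54720.00 | 433200.00
bottom flange | 1330.00 | 71.50 | 7.00 | 95095.00 | 9310.00
top flange | 1330.00 | 71.50 | 183.00 | 95095.00 | 243390.00
Σ | 7220.00 |  |  | 244910.00 | 685900.00
x̄ = 244910.00 / 7220.00 = 33.92 in
ȳ = 685900.00 / 7220.00 = 95.00 in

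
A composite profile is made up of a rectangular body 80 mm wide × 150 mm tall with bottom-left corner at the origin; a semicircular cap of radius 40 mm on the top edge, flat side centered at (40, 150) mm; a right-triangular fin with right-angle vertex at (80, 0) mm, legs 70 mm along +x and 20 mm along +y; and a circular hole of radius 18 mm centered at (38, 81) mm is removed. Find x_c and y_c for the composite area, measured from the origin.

x_c = 43.27 mm, y_c = 87.48 mm

Part | A | x̄ᵢ | ȳᵢ | A·x̄ᵢ | A·ȳᵢ
rectangular body | 12000.00 | 40.00 | 75.00 | 480000.00 | 900000.00
semicircular top | 2513.27 | 40.00 | 166.98 | 100530.96 | 419657.79
triangular fin | 700.00 | 103.33 | 6.67 | 72333.33 | 4666.67
hole | -1017.88 | 38.00 | 81.00 | -38679.29 | -82447.96
Σ | 14195.40 |  |  | 614185.01 | 1241876.49
x_c = 614185.01 / 14195.40 = 43.27 mm
y_c = 1241876.49 / 14195.40 = 87.48 mm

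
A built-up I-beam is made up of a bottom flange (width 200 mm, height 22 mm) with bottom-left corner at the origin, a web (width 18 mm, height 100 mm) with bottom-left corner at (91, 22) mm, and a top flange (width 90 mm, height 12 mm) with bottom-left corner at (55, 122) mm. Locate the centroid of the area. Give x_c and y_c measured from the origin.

bottom flange: A = 200 × 22 = 4400.00, centroid at (100.00, 11.00).
web: A = 18 × 100 = 1800.00, centroid at (100.00, 72.00).
top flange: A = 90 × 12 = 1080.00, centroid at (100.00, 128.00).
ΣA = 7280.00 mm², ΣAx_c = 728000.00 mm³, ΣAy_c = 316240.00 mm³.
x_c = 728000.00/7280.00 = 100.00 mm; y_c = 316240.00/7280.00 = 43.44 mm.

x_c = 100.00 mm, y_c = 43.44 mm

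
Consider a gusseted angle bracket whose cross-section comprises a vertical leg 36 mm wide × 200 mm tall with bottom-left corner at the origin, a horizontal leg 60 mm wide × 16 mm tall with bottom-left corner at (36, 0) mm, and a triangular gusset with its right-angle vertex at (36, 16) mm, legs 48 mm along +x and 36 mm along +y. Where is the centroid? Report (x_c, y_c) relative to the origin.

vertical leg: A = 36 × 200 = 7200.00, centroid at (18.00, 100.00).
horizontal leg: A = 60 × 16 = 960.00, centroid at (66.00, 8.00).
gusset: A = ½·48·36 = 864.00, centroid at (52.00, 28.00).
ΣA = 9024.00 mm²
ΣAx_c = (7200.00)(18.00) + (960.00)(66.00) + (864.00)(52.00) = 237888.00 mm³
ΣAy_c = (7200.00)(100.00) + (960.00)(8.00) + (864.00)(28.00) = 751872.00 mm³
x_c = 237888.00 / 9024.00 = 26.36 mm
y_c = 751872.00 / 9024.00 = 83.32 mm

x_c = 26.36 mm, y_c = 83.32 mm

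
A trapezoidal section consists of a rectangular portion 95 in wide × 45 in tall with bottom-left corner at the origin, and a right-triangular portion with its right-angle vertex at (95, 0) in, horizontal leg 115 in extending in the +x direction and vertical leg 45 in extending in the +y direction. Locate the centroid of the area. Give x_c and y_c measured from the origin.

x_c = 79.86 in, y_c = 19.67 in

Part | A | x̄ᵢ | ȳᵢ | A·x̄ᵢ | A·ȳᵢ
rectangular portion | 4275.00 | 47.50 | 22.50 | 203062.50 | 96187.50
triangular portion | 2587.50 | 133.33 | 15.00 | 345000.00 | 38812.50
Σ | 6862.50 |  |  | 548062.50 | 135000.00
x_c = 548062.50 / 6862.50 = 79.86 in
y_c = 135000.00 / 6862.50 = 19.67 in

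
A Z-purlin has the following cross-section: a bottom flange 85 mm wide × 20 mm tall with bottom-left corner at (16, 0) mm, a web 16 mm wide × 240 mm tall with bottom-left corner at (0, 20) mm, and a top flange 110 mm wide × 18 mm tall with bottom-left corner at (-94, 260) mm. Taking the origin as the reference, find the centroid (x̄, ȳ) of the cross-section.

x̄ = 7.04 mm, ȳ = 144.58 mm

Part | A | x̄ᵢ | ȳᵢ | A·x̄ᵢ | A·ȳᵢ
bottom flange | 1700.00 | 58.50 | 10.00 | 99450.00 | 17000.00
web | 3840.00 | 8.00 | 140.00 | 30720.00 | 537600.00
top flange | 1980.00 | -39.00 | 269.00 | -77220.00 | 532620.00
Σ | 7520.00 |  |  | 52950.00 | 1087220.00
x̄ = 52950.00 / 7520.00 = 7.04 mm
ȳ = 1087220.00 / 7520.00 = 144.58 mm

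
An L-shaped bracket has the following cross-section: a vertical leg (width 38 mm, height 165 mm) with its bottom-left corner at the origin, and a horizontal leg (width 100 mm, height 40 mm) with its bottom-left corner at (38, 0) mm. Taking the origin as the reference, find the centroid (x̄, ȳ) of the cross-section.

vertical leg: A = 38 × 165 = 6270.00, centroid at (19.00, 82.50).
horizontal leg: A = 100 × 40 = 4000.00, centroid at (88.00, 20.00).
ΣA = 10270.00 mm², ΣAx̄ = 471130.00 mm³, ΣAȳ = 597275.00 mm³.
x̄ = 471130.00/10270.00 = 45.87 mm; ȳ = 597275.00/10270.00 = 58.16 mm.

x̄ = 45.87 mm, ȳ = 58.16 mm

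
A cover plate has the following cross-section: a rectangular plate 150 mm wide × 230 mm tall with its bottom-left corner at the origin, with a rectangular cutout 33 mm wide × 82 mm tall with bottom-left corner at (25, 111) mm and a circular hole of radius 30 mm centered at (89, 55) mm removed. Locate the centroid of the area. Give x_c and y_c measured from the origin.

x_c = 76.76 mm, y_c = 117.40 mm

plate: A = 150 × 230 = 34500.00, centroid at (75.00, 115.00).
hole 1: A = −(33 × 82) = -2706.00, centroid at (41.50, 152.00).
hole 2: A = −π·30² = -2827.43, centroid at (89.00, 55.00).
ΣA = 28966.57 mm², ΣAx_c = 2223559.43 mm³, ΣAy_c = 3400679.16 mm³.
x_c = 2223559.43/28966.57 = 76.76 mm; y_c = 3400679.16/28966.57 = 117.40 mm.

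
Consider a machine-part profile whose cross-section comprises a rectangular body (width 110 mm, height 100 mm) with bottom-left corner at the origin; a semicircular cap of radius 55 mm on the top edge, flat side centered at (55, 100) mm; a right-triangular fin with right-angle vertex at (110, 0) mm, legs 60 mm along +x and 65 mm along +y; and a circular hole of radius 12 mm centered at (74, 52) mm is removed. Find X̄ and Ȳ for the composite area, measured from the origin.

rectangular body: A = 110 × 100 = 11000.00, centroid at (55.00, 50.00).
semicircular top: A = ½π·55² = 4751.66, centroid at (55.00, 123.34).
triangular fin: A = ½·60·65 = 1950.00, centroid at (130.00, 21.67).
hole: A = −π·12² = -452.39, centroid at (74.00, 52.00).
ΣA = 17249.27 mm², ΣAX̄ = 1086364.43 mm³, ΣAȲ = 1154808.31 mm³.
X̄ = 1086364.43/17249.27 = 62.98 mm; Ȳ = 1154808.31/17249.27 = 66.95 mm.

X̄ = 62.98 mm, Ȳ = 66.95 mm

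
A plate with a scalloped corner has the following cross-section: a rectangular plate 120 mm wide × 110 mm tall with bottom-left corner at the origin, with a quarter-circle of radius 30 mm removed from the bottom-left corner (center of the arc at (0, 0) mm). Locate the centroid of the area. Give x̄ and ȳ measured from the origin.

x̄ = 62.67 mm, ȳ = 57.39 mm

plate: A = 120 × 110 = 13200.00, centroid at (60.00, 55.00).
removed quarter-circle: A = −¼π·30² = -706.86, centroid at (12.73, 12.73).
ΣA = 12493.14 mm²
ΣAx̄ = (13200.00)(60.00) + (-706.86)(12.73) = 783000.00 mm³
ΣAȳ = (13200.00)(55.00) + (-706.86)(12.73) = 717000.00 mm³
x̄ = 783000.00 / 12493.14 = 62.67 mm
ȳ = 717000.00 / 12493.14 = 57.39 mm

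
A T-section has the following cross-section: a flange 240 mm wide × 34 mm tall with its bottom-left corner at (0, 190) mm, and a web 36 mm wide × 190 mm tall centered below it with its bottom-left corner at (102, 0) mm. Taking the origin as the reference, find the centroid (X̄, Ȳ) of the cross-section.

X̄ = 120.00 mm, Ȳ = 155.93 mm

Part | A | x̄ᵢ | ȳᵢ | A·x̄ᵢ | A·ȳᵢ
web | 6840.00 | 120.00 | 95.00 | 820800.00 | 649800.00
flange | 8160.00 | 120.00 | 207.00 | 979200.00 | 1689120.00
Σ | 15000.00 |  |  | 1800000.00 | 2338920.00
X̄ = 1800000.00 / 15000.00 = 120.00 mm
Ȳ = 2338920.00 / 15000.00 = 155.93 mm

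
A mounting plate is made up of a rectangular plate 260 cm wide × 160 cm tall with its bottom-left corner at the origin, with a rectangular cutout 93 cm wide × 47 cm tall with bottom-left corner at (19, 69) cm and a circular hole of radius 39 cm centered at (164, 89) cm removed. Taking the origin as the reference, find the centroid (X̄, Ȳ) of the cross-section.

X̄ = 133.68 cm, Ȳ = 76.99 cm

Part | A | x̄ᵢ | ȳᵢ | A·x̄ᵢ | A·ȳᵢ
plate | 41600.00 | 130.00 | 80.00 | 5408000.00 | 3328000.00
hole 1 | -4371.00 | 65.50 | 92.50 | -286300.50 | -404317.50
hole 2 | -4778.36 | 164.00 | 89.00 | -783651.44 | -425274.26
Σ | 32450.64 |  |  | 4338048.06 | 2498408.24
X̄ = 4338048.06 / 32450.64 = 133.68 cm
Ȳ = 2498408.24 / 32450.64 = 76.99 cm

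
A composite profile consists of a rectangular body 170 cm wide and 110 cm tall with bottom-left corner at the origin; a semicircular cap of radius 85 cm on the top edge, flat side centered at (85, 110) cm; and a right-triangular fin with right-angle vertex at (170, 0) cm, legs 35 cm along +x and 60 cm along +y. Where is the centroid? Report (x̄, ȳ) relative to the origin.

x̄ = 88.26 cm, ȳ = 87.05 cm

Part | A | x̄ᵢ | ȳᵢ | A·x̄ᵢ | A·ȳᵢ
rectangular body | 18700.00 | 85.00 | 55.00 | 1589500.00 | 1028500.00
semicircular top | 11349.00 | 85.00 | 146.08 | 964665.29 | 1657807.05
triangular fin | 1050.00 | 181.67 | 20.00 | 190750.00 | 21000.00
Σ | 31099.00 |  |  | 2744915.29 | 2707307.05
x̄ = 2744915.29 / 31099.00 = 88.26 cm
ȳ = 2707307.05 / 31099.00 = 87.05 cm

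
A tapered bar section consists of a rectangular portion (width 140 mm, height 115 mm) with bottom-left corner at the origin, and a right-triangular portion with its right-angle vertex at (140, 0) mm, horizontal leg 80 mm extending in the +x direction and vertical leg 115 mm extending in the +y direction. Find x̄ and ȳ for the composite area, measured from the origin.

x̄ = 91.48 mm, ȳ = 53.24 mm

rectangular portion: A = 140 × 115 = 16100.00, centroid at (70.00, 57.50).
triangular portion: A = ½·80·115 = 4600.00, centroid at (166.67, 38.33).
ΣA = 20700.00 mm²
ΣAx̄ = (16100.00)(70.00) + (4600.00)(166.67) = 1893666.67 mm³
ΣAȳ = (16100.00)(57.50) + (4600.00)(38.33) = 1102083.33 mm³
x̄ = 1893666.67 / 20700.00 = 91.48 mm
ȳ = 1102083.33 / 20700.00 = 53.24 mm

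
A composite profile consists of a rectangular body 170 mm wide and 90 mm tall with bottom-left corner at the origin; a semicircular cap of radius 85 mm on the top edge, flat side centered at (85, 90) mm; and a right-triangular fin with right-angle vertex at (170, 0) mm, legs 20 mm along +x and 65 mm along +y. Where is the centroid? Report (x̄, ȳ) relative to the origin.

x̄ = 87.18 mm, ȳ = 78.15 mm

Part | A | x̄ᵢ | ȳᵢ | A·x̄ᵢ | A·ȳᵢ
rectangular body | 15300.00 | 85.00 | 45.00 | 1300500.00 | 688500.00
semicircular top | 11349.00 | 85.00 | 126.08 | 964665.29 | 1430826.98
triangular fin | 650.00 | 176.67 | 21.67 | 114833.33 | 14083.33
Σ | 27299.00 |  |  | 2379998.63 | 2133410.31
x̄ = 2379998.63 / 27299.00 = 87.18 mm
ȳ = 2133410.31 / 27299.00 = 78.15 mm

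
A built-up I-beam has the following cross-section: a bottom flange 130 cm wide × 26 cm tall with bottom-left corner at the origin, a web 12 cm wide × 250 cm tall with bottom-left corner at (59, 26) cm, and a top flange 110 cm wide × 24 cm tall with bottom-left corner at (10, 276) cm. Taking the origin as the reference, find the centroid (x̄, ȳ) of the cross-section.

bottom flange: A = 130 × 26 = 3380.00, centroid at (65.00, 13.00).
web: A = 12 × 250 = 3000.00, centroid at (65.00, 151.00).
top flange: A = 110 × 24 = 2640.00, centroid at (65.00, 288.00).
ΣA = 9020.00 cm², ΣAx̄ = 586300.00 cm³, ΣAȳ = 1257260.00 cm³.
x̄ = 586300.00/9020.00 = 65.00 cm; ȳ = 1257260.00/9020.00 = 139.39 cm.

x̄ = 65.00 cm, ȳ = 139.39 cm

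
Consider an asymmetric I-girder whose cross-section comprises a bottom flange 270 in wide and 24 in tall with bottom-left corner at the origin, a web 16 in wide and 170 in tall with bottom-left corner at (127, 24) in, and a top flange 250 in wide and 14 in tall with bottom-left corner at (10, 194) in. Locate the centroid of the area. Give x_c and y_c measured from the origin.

x_c = 135.00 in, y_c = 84.86 in

bottom flange: A = 270 × 24 = 6480.00, centroid at (135.00, 12.00).
web: A = 16 × 170 = 2720.00, centroid at (135.00, 109.00).
top flange: A = 250 × 14 = 3500.00, centroid at (135.00, 201.00).
ΣA = 12700.00 in², ΣAx_c = 1714500.00 in³, ΣAy_c = 1077740.00 in³.
x_c = 1714500.00/12700.00 = 135.00 in; y_c = 1077740.00/12700.00 = 84.86 in.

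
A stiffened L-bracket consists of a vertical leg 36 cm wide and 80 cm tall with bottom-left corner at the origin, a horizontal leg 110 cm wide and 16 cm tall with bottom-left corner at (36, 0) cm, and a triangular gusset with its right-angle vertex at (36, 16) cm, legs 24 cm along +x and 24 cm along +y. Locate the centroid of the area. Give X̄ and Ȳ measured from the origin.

X̄ = 45.59 cm, Ȳ = 27.64 cm

Part | A | x̄ᵢ | ȳᵢ | A·x̄ᵢ | A·ȳᵢ
vertical leg | 2880.00 | 18.00 | 40.00 | 51840.00 | 115200.00
horizontal leg | 1760.00 | 91.00 | 8.00 | 160160.00 | 14080.00
gusset | 288.00 | 44.00 | 24.00 | 12672.00 | 6912.00
Σ | 4928.00 |  |  | 224672.00 | 136192.00
X̄ = 224672.00 / 4928.00 = 45.59 cm
Ȳ = 136192.00 / 4928.00 = 27.64 cm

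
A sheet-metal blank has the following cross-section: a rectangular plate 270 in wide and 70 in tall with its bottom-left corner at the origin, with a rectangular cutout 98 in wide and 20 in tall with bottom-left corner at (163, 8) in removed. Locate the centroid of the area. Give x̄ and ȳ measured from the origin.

plate: A = 270 × 70 = 18900.00, centroid at (135.00, 35.00).
hole: A = −(98 × 20) = -1960.00, centroid at (212.00, 18.00).
ΣA = 16940.00 in², ΣAx̄ = 2135980.00 in³, ΣAȳ = 626220.00 in³.
x̄ = 2135980.00/16940.00 = 126.09 in; ȳ = 626220.00/16940.00 = 36.97 in.

x̄ = 126.09 in, ȳ = 36.97 in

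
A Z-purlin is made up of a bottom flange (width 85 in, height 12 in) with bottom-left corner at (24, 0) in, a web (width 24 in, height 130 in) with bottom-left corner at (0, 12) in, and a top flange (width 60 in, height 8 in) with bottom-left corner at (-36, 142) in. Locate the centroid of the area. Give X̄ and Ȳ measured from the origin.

bottom flange: A = 85 × 12 = 1020.00, centroid at (66.50, 6.00).
web: A = 24 × 130 = 3120.00, centroid at (12.00, 77.00).
top flange: A = 60 × 8 = 480.00, centroid at (-6.00, 146.00).
ΣA = 4620.00 in², ΣAX̄ = 102390.00 in³, ΣAȲ = 316440.00 in³.
X̄ = 102390.00/4620.00 = 22.16 in; Ȳ = 316440.00/4620.00 = 68.49 in.

X̄ = 22.16 in, Ȳ = 68.49 in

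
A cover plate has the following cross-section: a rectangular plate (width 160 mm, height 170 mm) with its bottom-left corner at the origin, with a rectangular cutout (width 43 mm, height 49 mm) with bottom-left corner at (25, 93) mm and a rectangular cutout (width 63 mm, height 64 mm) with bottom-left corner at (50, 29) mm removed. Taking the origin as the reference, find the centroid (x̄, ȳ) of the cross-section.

plate: A = 160 × 170 = 27200.00, centroid at (80.00, 85.00).
hole 1: A = −(43 × 49) = -2107.00, centroid at (46.50, 117.50).
hole 2: A = −(63 × 64) = -4032.00, centroid at (81.50, 61.00).
ΣA = 21061.00 mm²
ΣAx̄ = (27200.00)(80.00) + (-2107.00)(46.50) + (-4032.00)(81.50) = 1749416.50 mm³
ΣAȳ = (27200.00)(85.00) + (-2107.00)(117.50) + (-4032.00)(61.00) = 1818475.50 mm³
x̄ = 1749416.50 / 21061.00 = 83.06 mm
ȳ = 1818475.50 / 21061.00 = 86.34 mm

x̄ = 83.06 mm, ȳ = 86.34 mm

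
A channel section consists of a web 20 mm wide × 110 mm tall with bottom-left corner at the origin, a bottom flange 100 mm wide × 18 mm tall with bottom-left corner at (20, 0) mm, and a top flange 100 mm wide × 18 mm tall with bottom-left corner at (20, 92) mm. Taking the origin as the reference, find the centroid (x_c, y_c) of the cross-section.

x_c = 47.24 mm, y_c = 55.00 mm

web: A = 20 × 110 = 2200.00, centroid at (10.00, 55.00).
bottom flange: A = 100 × 18 = 1800.00, centroid at (70.00, 9.00).
top flange: A = 100 × 18 = 1800.00, centroid at (70.00, 101.00).
ΣA = 5800.00 mm², ΣAx_c = 274000.00 mm³, ΣAy_c = 319000.00 mm³.
x_c = 274000.00/5800.00 = 47.24 mm; y_c = 319000.00/5800.00 = 55.00 mm.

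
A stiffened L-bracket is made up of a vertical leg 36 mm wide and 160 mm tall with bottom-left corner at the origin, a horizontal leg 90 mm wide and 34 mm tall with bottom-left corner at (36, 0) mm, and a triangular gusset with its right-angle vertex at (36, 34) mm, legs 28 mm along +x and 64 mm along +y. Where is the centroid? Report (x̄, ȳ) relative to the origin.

Part | A | x̄ᵢ | ȳᵢ | A·x̄ᵢ | A·ȳᵢ
vertical leg | 5760.00 | 18.00 | 80.00 | 103680.00 | 460800.00
horizontal leg | 3060.00 | 81.00 | 17.00 | 247860.00 | 52020.00
gusset | 896.00 | 45.33 | 55.33 | 40618.67 | 49578.67
Σ | 9716.00 |  |  | 392158.67 | 562398.67
x̄ = 392158.67 / 9716.00 = 40.36 mm
ȳ = 562398.67 / 9716.00 = 57.88 mm

x̄ = 40.36 mm, ȳ = 57.88 mm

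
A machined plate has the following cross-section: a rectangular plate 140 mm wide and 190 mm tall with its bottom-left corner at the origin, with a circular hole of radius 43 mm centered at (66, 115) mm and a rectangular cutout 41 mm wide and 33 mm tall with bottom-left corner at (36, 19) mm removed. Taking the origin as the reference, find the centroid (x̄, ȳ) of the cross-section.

plate: A = 140 × 190 = 26600.00, centroid at (70.00, 95.00).
hole 1: A = −π·43² = -5808.80, centroid at (66.00, 115.00).
hole 2: A = −(41 × 33) = -1353.00, centroid at (56.50, 35.50).
ΣA = 19438.20 mm²
ΣAx̄ = (26600.00)(70.00) + (-5808.80)(66.00) + (-1353.00)(56.50) = 1402174.38 mm³
ΣAȳ = (26600.00)(95.00) + (-5808.80)(115.00) + (-1353.00)(35.50) = 1810955.95 mm³
x̄ = 1402174.38 / 19438.20 = 72.14 mm
ȳ = 1810955.95 / 19438.20 = 93.16 mm

x̄ = 72.14 mm, ȳ = 93.16 mm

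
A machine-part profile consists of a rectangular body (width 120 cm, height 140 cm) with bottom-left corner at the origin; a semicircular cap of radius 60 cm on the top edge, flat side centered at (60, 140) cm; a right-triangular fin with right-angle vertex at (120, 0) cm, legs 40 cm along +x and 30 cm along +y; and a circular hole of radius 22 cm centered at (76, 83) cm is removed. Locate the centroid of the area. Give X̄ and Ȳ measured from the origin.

X̄ = 60.91 cm, Ȳ = 92.48 cm

Part | A | x̄ᵢ | ȳᵢ | A·x̄ᵢ | A·ȳᵢ
rectangular body | 16800.00 | 60.00 | 70.00 | 1008000.00 | 1176000.00
semicircular top | 5654.87 | 60.00 | 165.46 | 339292.01 | 935681.35
triangular fin | 600.00 | 133.33 | 10.00 | 80000.00 | 6000.00
hole | -1520.53 | 76.00 | 83.00 | -115560.34 | -126204.06
Σ | 21534.34 |  |  | 1311731.66 | 1991477.29
X̄ = 1311731.66 / 21534.34 = 60.91 cm
Ȳ = 1991477.29 / 21534.34 = 92.48 cm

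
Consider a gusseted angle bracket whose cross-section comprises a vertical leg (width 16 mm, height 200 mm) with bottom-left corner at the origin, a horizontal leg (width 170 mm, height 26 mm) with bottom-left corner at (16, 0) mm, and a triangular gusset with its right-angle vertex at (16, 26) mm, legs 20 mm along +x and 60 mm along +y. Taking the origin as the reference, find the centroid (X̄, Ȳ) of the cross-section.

X̄ = 59.08 mm, Ȳ = 49.28 mm

Part | A | x̄ᵢ | ȳᵢ | A·x̄ᵢ | A·ȳᵢ
vertical leg | 3200.00 | 8.00 | 100.00 | 25600.00 | 320000.00
horizontal leg | 4420.00 | 101.00 | 13.00 | 446420.00 | 57460.00
gusset | 600.00 | 22.67 | 46.00 | 13600.00 | 27600.00
Σ | 8220.00 |  |  | 485620.00 | 405060.00
X̄ = 485620.00 / 8220.00 = 59.08 mm
Ȳ = 405060.00 / 8220.00 = 49.28 mm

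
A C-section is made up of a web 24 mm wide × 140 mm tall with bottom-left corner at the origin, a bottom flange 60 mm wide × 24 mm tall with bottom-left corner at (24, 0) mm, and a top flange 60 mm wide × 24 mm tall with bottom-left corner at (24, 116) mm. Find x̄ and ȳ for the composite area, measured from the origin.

x̄ = 31.38 mm, ȳ = 70.00 mm

web: A = 24 × 140 = 3360.00, centroid at (12.00, 70.00).
bottom flange: A = 60 × 24 = 1440.00, centroid at (54.00, 12.00).
top flange: A = 60 × 24 = 1440.00, centroid at (54.00, 128.00).
ΣA = 6240.00 mm², ΣAx̄ = 195840.00 mm³, ΣAȳ = 436800.00 mm³.
x̄ = 195840.00/6240.00 = 31.38 mm; ȳ = 436800.00/6240.00 = 70.00 mm.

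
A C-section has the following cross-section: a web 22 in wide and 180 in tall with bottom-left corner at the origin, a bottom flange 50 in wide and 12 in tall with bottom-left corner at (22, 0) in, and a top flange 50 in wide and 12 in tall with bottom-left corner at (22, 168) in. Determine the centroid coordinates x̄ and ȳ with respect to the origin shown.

x̄ = 19.37 in, ȳ = 90.00 in

web: A = 22 × 180 = 3960.00, centroid at (11.00, 90.00).
bottom flange: A = 50 × 12 = 600.00, centroid at (47.00, 6.00).
top flange: A = 50 × 12 = 600.00, centroid at (47.00, 174.00).
ΣA = 5160.00 in²
ΣAx̄ = (3960.00)(11.00) + (600.00)(47.00) + (600.00)(47.00) = 99960.00 in³
ΣAȳ = (3960.00)(90.00) + (600.00)(6.00) + (600.00)(174.00) = 464400.00 in³
x̄ = 99960.00 / 5160.00 = 19.37 in
ȳ = 464400.00 / 5160.00 = 90.00 in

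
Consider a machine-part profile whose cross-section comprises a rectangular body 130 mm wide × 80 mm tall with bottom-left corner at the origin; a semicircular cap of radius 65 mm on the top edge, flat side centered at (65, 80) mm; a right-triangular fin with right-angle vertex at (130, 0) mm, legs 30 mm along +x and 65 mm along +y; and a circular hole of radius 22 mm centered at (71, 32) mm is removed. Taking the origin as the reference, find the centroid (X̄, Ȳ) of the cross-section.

rectangular body: A = 130 × 80 = 10400.00, centroid at (65.00, 40.00).
semicircular top: A = ½π·65² = 6636.61, centroid at (65.00, 107.59).
triangular fin: A = ½·30·65 = 975.00, centroid at (140.00, 21.67).
hole: A = −π·22² = -1520.53, centroid at (71.00, 32.00).
ΣA = 16491.08 mm², ΣAX̄ = 1135922.25 mm³, ΣAȲ = 1102480.50 mm³.
X̄ = 1135922.25/16491.08 = 68.88 mm; Ȳ = 1102480.50/16491.08 = 66.85 mm.

X̄ = 68.88 mm, Ȳ = 66.85 mm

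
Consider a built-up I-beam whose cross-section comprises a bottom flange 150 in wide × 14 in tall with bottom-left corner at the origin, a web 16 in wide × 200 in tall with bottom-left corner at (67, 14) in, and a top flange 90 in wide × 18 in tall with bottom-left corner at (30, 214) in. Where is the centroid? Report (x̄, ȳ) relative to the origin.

x̄ = 75.00 in, ȳ = 107.05 in

bottom flange: A = 150 × 14 = 2100.00, centroid at (75.00, 7.00).
web: A = 16 × 200 = 3200.00, centroid at (75.00, 114.00).
top flange: A = 90 × 18 = 1620.00, centroid at (75.00, 223.00).
ΣA = 6920.00 in², ΣAx̄ = 519000.00 in³, ΣAȳ = 740760.00 in³.
x̄ = 519000.00/6920.00 = 75.00 in; ȳ = 740760.00/6920.00 = 107.05 in.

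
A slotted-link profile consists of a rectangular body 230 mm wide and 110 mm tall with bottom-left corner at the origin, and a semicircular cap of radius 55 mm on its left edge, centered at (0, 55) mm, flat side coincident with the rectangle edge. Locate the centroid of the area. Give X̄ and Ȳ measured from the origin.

rectangular body: A = 230 × 110 = 25300.00, centroid at (115.00, 55.00).
semicircular end: A = ½π·55² = 4751.66, centroid at (-23.34, 55.00).
ΣA = 30051.66 mm², ΣAX̄ = 2798583.33 mm³, ΣAȲ = 1652841.24 mm³.
X̄ = 2798583.33/30051.66 = 93.13 mm; Ȳ = 1652841.24/30051.66 = 55.00 mm.

X̄ = 93.13 mm, Ȳ = 55.00 mm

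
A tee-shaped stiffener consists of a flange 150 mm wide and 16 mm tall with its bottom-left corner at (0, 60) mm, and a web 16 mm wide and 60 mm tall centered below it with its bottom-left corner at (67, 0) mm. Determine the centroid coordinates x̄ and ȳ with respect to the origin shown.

Part | A | x̄ᵢ | ȳᵢ | A·x̄ᵢ | A·ȳᵢ
web | 960.00 | 75.00 | 30.00 | 72000.00 | 28800.00
flange | 2400.00 | 75.00 | 68.00 | 180000.00 | 163200.00
Σ | 3360.00 |  |  | 252000.00 | 192000.00
x̄ = 252000.00 / 3360.00 = 75.00 mm
ȳ = 192000.00 / 3360.00 = 57.14 mm

x̄ = 75.00 mm, ȳ = 57.14 mm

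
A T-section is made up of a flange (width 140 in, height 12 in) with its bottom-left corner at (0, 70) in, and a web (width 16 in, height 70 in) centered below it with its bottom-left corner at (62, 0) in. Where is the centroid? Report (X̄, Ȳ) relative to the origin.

web: A = 16 × 70 = 1120.00, centroid at (70.00, 35.00).
flange: A = 140 × 12 = 1680.00, centroid at (70.00, 76.00).
ΣA = 2800.00 in²
ΣAX̄ = (1120.00)(70.00) + (1680.00)(70.00) = 196000.00 in³
ΣAȲ = (1120.00)(35.00) + (1680.00)(76.00) = 166880.00 in³
X̄ = 196000.00 / 2800.00 = 70.00 in
Ȳ = 166880.00 / 2800.00 = 59.60 in

X̄ = 70.00 in, Ȳ = 59.60 in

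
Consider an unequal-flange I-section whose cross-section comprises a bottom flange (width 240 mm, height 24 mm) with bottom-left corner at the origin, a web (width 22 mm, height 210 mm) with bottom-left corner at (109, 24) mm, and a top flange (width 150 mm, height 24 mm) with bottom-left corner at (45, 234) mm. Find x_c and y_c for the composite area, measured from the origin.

bottom flange: A = 240 × 24 = 5760.00, centroid at (120.00, 12.00).
web: A = 22 × 210 = 4620.00, centroid at (120.00, 129.00).
top flange: A = 150 × 24 = 3600.00, centroid at (120.00, 246.00).
ΣA = 13980.00 mm²
ΣAx_c = (5760.00)(120.00) + (4620.00)(120.00) + (3600.00)(120.00) = 1677600.00 mm³
ΣAy_c = (5760.00)(12.00) + (4620.00)(129.00) + (3600.00)(246.00) = 1550700.00 mm³
x_c = 1677600.00 / 13980.00 = 120.00 mm
y_c = 1550700.00 / 13980.00 = 110.92 mm

x_c = 120.00 mm, y_c = 110.92 mm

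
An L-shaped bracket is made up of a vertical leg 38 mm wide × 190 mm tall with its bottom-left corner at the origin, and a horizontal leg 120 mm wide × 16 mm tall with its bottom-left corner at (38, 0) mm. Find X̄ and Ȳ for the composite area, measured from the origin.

Part | A | x̄ᵢ | ȳᵢ | A·x̄ᵢ | A·ȳᵢ
vertical leg | 7220.00 | 19.00 | 95.00 | 137180.00 | 685900.00
horizontal leg | 1920.00 | 98.00 | 8.00 | 188160.00 | 15360.00
Σ | 9140.00 |  |  | 325340.00 | 701260.00
X̄ = 325340.00 / 9140.00 = 35.60 mm
Ȳ = 701260.00 / 9140.00 = 76.72 mm

X̄ = 35.60 mm, Ȳ = 76.72 mm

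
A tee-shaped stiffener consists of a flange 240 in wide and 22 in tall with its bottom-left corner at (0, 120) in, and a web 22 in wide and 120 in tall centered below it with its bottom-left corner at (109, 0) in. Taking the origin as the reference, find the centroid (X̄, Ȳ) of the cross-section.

web: A = 22 × 120 = 2640.00, centroid at (120.00, 60.00).
flange: A = 240 × 22 = 5280.00, centroid at (120.00, 131.00).
ΣA = 7920.00 in²
ΣAX̄ = (2640.00)(120.00) + (5280.00)(120.00) = 950400.00 in³
ΣAȲ = (2640.00)(60.00) + (5280.00)(131.00) = 850080.00 in³
X̄ = 950400.00 / 7920.00 = 120.00 in
Ȳ = 850080.00 / 7920.00 = 107.33 in

X̄ = 120.00 in, Ȳ = 107.33 in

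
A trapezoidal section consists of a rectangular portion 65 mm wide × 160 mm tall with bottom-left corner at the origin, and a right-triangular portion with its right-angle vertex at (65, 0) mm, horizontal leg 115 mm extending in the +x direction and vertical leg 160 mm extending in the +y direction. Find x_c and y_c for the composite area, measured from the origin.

x_c = 65.75 mm, y_c = 67.48 mm

rectangular portion: A = 65 × 160 = 10400.00, centroid at (32.50, 80.00).
triangular portion: A = ½·115·160 = 9200.00, centroid at (103.33, 53.33).
ΣA = 19600.00 mm², ΣAx_c = 1288666.67 mm³, ΣAy_c = 1322666.67 mm³.
x_c = 1288666.67/19600.00 = 65.75 mm; y_c = 1322666.67/19600.00 = 67.48 mm.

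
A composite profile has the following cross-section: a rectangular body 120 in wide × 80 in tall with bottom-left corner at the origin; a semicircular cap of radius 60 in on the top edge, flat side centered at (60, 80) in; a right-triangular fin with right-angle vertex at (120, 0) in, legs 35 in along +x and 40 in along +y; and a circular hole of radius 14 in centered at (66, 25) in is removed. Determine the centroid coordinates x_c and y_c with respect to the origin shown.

rectangular body: A = 120 × 80 = 9600.00, centroid at (60.00, 40.00).
semicircular top: A = ½π·60² = 5654.87, centroid at (60.00, 105.46).
triangular fin: A = ½·35·40 = 700.00, centroid at (131.67, 13.33).
hole: A = −π·14² = -615.75, centroid at (66.00, 25.00).
ΣA = 15339.11 in², ΣAx_c = 966819.03 in³, ΣAy_c = 974328.87 in³.
x_c = 966819.03/15339.11 = 63.03 in; y_c = 974328.87/15339.11 = 63.52 in.

x_c = 63.03 in, y_c = 63.52 in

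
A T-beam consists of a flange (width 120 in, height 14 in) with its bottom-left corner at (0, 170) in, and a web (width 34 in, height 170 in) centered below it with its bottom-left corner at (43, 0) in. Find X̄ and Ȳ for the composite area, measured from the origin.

web: A = 34 × 170 = 5780.00, centroid at (60.00, 85.00).
flange: A = 120 × 14 = 1680.00, centroid at (60.00, 177.00).
ΣA = 7460.00 in², ΣAX̄ = 447600.00 in³, ΣAȲ = 788660.00 in³.
X̄ = 447600.00/7460.00 = 60.00 in; Ȳ = 788660.00/7460.00 = 105.72 in.

X̄ = 60.00 in, Ȳ = 105.72 in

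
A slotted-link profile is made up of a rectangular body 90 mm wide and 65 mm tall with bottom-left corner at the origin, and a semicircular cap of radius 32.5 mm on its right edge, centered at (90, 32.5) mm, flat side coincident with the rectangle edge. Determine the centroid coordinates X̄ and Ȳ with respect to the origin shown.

X̄ = 57.99 mm, Ȳ = 32.50 mm

rectangular body: A = 90 × 65 = 5850.00, centroid at (45.00, 32.50).
semicircular end: A = ½π·32.5² = 1659.15, centroid at (103.79, 32.50).
ΣA = 7509.15 mm²
ΣAX̄ = (5850.00)(45.00) + (1659.15)(103.79) = 435459.24 mm³
ΣAȲ = (5850.00)(32.50) + (1659.15)(32.50) = 244047.49 mm³
X̄ = 435459.24 / 7509.15 = 57.99 mm
Ȳ = 244047.49 / 7509.15 = 32.50 mm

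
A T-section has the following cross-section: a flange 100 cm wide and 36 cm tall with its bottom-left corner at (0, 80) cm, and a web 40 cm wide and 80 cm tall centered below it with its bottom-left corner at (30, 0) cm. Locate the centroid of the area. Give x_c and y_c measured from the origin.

Part | A | x̄ᵢ | ȳᵢ | A·x̄ᵢ | A·ȳᵢ
web | 3200.00 | 50.00 | 40.00 | 160000.00 | 128000.00
flange | 3600.00 | 50.00 | 98.00 | 180000.00 | 352800.00
Σ | 6800.00 |  |  | 340000.00 | 480800.00
x_c = 340000.00 / 6800.00 = 50.00 cm
y_c = 480800.00 / 6800.00 = 70.71 cm

x_c = 50.00 cm, y_c = 70.71 cm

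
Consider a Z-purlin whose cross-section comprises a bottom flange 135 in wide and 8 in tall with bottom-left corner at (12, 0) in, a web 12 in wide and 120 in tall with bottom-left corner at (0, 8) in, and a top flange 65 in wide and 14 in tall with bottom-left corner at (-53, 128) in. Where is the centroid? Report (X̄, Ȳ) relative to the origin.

Part | A | x̄ᵢ | ȳᵢ | A·x̄ᵢ | A·ȳᵢ
bottom flange | 1080.00 | 79.50 | 4.00 | 85860.00 | 4320.00
web | 1440.00 | 6.00 | 68.00 | 8640.00 | 97920.00
top flange | 910.00 | -20.50 | 135.00 | -18655.00 | 122850.00
Σ | 3430.00 |  |  | 75845.00 | 225090.00
X̄ = 75845.00 / 3430.00 = 22.11 in
Ȳ = 225090.00 / 3430.00 = 65.62 in

X̄ = 22.11 in, Ȳ = 65.62 in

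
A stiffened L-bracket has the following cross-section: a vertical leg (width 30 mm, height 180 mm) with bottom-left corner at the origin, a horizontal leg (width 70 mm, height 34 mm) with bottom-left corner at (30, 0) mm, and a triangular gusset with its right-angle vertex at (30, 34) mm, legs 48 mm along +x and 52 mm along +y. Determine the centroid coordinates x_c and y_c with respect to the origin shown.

x_c = 32.47 mm, y_c = 65.41 mm

vertical leg: A = 30 × 180 = 5400.00, centroid at (15.00, 90.00).
horizontal leg: A = 70 × 34 = 2380.00, centroid at (65.00, 17.00).
gusset: A = ½·48·52 = 1248.00, centroid at (46.00, 51.33).
ΣA = 9028.00 mm², ΣAx_c = 293108.00 mm³, ΣAy_c = 590524.00 mm³.
x_c = 293108.00/9028.00 = 32.47 mm; y_c = 590524.00/9028.00 = 65.41 mm.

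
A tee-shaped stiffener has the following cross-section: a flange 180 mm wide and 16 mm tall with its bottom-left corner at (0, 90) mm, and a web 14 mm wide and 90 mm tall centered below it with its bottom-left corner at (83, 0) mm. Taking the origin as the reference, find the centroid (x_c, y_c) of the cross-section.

x_c = 90.00 mm, y_c = 81.87 mm

web: A = 14 × 90 = 1260.00, centroid at (90.00, 45.00).
flange: A = 180 × 16 = 2880.00, centroid at (90.00, 98.00).
ΣA = 4140.00 mm²
ΣAx_c = (1260.00)(90.00) + (2880.00)(90.00) = 372600.00 mm³
ΣAy_c = (1260.00)(45.00) + (2880.00)(98.00) = 338940.00 mm³
x_c = 372600.00 / 4140.00 = 90.00 mm
y_c = 338940.00 / 4140.00 = 81.87 mm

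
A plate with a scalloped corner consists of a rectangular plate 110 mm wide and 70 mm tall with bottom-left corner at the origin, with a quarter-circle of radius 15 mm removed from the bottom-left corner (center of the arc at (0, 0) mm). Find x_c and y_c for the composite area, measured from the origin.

plate: A = 110 × 70 = 7700.00, centroid at (55.00, 35.00).
removed quarter-circle: A = −¼π·15² = -176.71, centroid at (6.37, 6.37).
ΣA = 7523.29 mm²
ΣAx_c = (7700.00)(55.00) + (-176.71)(6.37) = 422375.00 mm³
ΣAy_c = (7700.00)(35.00) + (-176.71)(6.37) = 268375.00 mm³
x_c = 422375.00 / 7523.29 = 56.14 mm
y_c = 268375.00 / 7523.29 = 35.67 mm

x_c = 56.14 mm, y_c = 35.67 mm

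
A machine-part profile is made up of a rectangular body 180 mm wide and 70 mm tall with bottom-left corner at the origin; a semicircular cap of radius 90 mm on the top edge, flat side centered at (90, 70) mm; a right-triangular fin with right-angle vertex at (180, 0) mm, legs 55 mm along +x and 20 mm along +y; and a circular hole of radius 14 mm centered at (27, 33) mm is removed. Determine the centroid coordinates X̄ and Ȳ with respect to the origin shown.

rectangular body: A = 180 × 70 = 12600.00, centroid at (90.00, 35.00).
semicircular top: A = ½π·90² = 12723.45, centroid at (90.00, 108.20).
triangular fin: A = ½·55·20 = 550.00, centroid at (198.33, 6.67).
hole: A = −π·14² = -615.75, centroid at (27.00, 33.00).
ΣA = 25257.70 mm²
ΣAX̄ = (12600.00)(90.00) + (12723.45)(90.00) + (550.00)(198.33) + (-615.75)(27.00) = 2371568.55 mm³
ΣAȲ = (12600.00)(35.00) + (12723.45)(108.20) + (550.00)(6.67) + (-615.75)(33.00) = 1800988.36 mm³
X̄ = 2371568.55 / 25257.70 = 93.89 mm
Ȳ = 1800988.36 / 25257.70 = 71.30 mm

X̄ = 93.89 mm, Ȳ = 71.30 mm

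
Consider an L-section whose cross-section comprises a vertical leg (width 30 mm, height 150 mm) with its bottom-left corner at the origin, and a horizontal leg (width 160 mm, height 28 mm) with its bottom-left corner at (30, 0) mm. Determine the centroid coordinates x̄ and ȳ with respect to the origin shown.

x̄ = 62.39 mm, ȳ = 44.57 mm

vertical leg: A = 30 × 150 = 4500.00, centroid at (15.00, 75.00).
horizontal leg: A = 160 × 28 = 4480.00, centroid at (110.00, 14.00).
ΣA = 8980.00 mm², ΣAx̄ = 560300.00 mm³, ΣAȳ = 400220.00 mm³.
x̄ = 560300.00/8980.00 = 62.39 mm; ȳ = 400220.00/8980.00 = 44.57 mm.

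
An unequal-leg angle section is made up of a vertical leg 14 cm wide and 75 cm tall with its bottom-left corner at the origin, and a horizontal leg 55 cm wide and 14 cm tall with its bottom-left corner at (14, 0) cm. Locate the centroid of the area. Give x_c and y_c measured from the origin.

vertical leg: A = 14 × 75 = 1050.00, centroid at (7.00, 37.50).
horizontal leg: A = 55 × 14 = 770.00, centroid at (41.50, 7.00).
ΣA = 1820.00 cm², ΣAx_c = 39305.00 cm³, ΣAy_c = 44765.00 cm³.
x_c = 39305.00/1820.00 = 21.60 cm; y_c = 44765.00/1820.00 = 24.60 cm.

x_c = 21.60 cm, y_c = 24.60 cm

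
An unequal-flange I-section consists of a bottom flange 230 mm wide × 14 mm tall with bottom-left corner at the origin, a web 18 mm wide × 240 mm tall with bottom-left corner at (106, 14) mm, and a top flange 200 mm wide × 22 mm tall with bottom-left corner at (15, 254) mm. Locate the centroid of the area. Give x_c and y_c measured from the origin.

x_c = 115.00 mm, y_c = 148.03 mm

bottom flange: A = 230 × 14 = 3220.00, centroid at (115.00, 7.00).
web: A = 18 × 240 = 4320.00, centroid at (115.00, 134.00).
top flange: A = 200 × 22 = 4400.00, centroid at (115.00, 265.00).
ΣA = 11940.00 mm², ΣAx_c = 1373100.00 mm³, ΣAy_c = 1767420.00 mm³.
x_c = 1373100.00/11940.00 = 115.00 mm; y_c = 1767420.00/11940.00 = 148.03 mm.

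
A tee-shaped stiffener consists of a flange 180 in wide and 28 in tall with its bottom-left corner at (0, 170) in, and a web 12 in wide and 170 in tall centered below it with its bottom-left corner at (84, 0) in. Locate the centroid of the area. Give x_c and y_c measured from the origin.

x_c = 90.00 in, y_c = 155.47 in

web: A = 12 × 170 = 2040.00, centroid at (90.00, 85.00).
flange: A = 180 × 28 = 5040.00, centroid at (90.00, 184.00).
ΣA = 7080.00 in², ΣAx_c = 637200.00 in³, ΣAy_c = 1100760.00 in³.
x_c = 637200.00/7080.00 = 90.00 in; y_c = 1100760.00/7080.00 = 155.47 in.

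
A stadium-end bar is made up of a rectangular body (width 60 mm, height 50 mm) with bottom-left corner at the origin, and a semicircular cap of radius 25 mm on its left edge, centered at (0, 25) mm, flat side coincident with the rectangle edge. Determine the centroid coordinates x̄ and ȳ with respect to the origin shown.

x̄ = 19.99 mm, ȳ = 25.00 mm

rectangular body: A = 60 × 50 = 3000.00, centroid at (30.00, 25.00).
semicircular end: A = ½π·25² = 981.75, centroid at (-10.61, 25.00).
ΣA = 3981.75 mm²
ΣAx̄ = (3000.00)(30.00) + (981.75)(-10.61) = 79583.33 mm³
ΣAȳ = (3000.00)(25.00) + (981.75)(25.00) = 99543.69 mm³
x̄ = 79583.33 / 3981.75 = 19.99 mm
ȳ = 99543.69 / 3981.75 = 25.00 mm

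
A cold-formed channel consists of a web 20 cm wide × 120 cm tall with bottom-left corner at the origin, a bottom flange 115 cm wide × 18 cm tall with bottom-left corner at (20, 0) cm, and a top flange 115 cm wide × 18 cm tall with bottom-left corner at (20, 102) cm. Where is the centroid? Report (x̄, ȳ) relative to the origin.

Part | A | x̄ᵢ | ȳᵢ | A·x̄ᵢ | A·ȳᵢ
web | 2400.00 | 10.00 | 60.00 | 24000.00 | 144000.00
bottom flange | 2070.00 | 77.50 | 9.00 | 160425.00 | 18630.00
top flange | 2070.00 | 77.50 | 111.00 | 160425.00 | 229770.00
Σ | 6540.00 |  |  | 344850.00 | 392400.00
x̄ = 344850.00 / 6540.00 = 52.73 cm
ȳ = 392400.00 / 6540.00 = 60.00 cm

x̄ = 52.73 cm, ȳ = 60.00 cm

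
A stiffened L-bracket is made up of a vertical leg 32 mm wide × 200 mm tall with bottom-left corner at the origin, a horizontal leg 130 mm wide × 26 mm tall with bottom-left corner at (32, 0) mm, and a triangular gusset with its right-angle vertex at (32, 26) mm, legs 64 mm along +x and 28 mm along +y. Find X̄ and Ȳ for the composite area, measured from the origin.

vertical leg: A = 32 × 200 = 6400.00, centroid at (16.00, 100.00).
horizontal leg: A = 130 × 26 = 3380.00, centroid at (97.00, 13.00).
gusset: A = ½·64·28 = 896.00, centroid at (53.33, 35.33).
ΣA = 10676.00 mm²
ΣAX̄ = (6400.00)(16.00) + (3380.00)(97.00) + (896.00)(53.33) = 478046.67 mm³
ΣAȲ = (6400.00)(100.00) + (3380.00)(13.00) + (896.00)(35.33) = 715598.67 mm³
X̄ = 478046.67 / 10676.00 = 44.78 mm
Ȳ = 715598.67 / 10676.00 = 67.03 mm

X̄ = 44.78 mm, Ȳ = 67.03 mm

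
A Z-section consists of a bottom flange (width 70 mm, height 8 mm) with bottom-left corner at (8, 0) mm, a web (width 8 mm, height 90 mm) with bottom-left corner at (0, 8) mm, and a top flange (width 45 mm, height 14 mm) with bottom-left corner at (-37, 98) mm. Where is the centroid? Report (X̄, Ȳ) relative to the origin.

bottom flange: A = 70 × 8 = 560.00, centroid at (43.00, 4.00).
web: A = 8 × 90 = 720.00, centroid at (4.00, 53.00).
top flange: A = 45 × 14 = 630.00, centroid at (-14.50, 105.00).
ΣA = 1910.00 mm², ΣAX̄ = 17825.00 mm³, ΣAȲ = 106550.00 mm³.
X̄ = 17825.00/1910.00 = 9.33 mm; Ȳ = 106550.00/1910.00 = 55.79 mm.

X̄ = 9.33 mm, Ȳ = 55.79 mm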